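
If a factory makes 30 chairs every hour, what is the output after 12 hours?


Production rate: 30 chairs per hour
Time: 12 hours
Total: 30 x 12 = 360 chairs

360 chairs


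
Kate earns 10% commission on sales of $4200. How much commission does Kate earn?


Convert rate to decimal:
10% = 0.1
Multiply by sales:
$4200 x 0.1 = $420

$420


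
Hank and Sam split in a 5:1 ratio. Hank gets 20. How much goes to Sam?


Find the multiplier:
20 / 5 = 4
Apply to Sam's share:
1 x 4 = 4

4


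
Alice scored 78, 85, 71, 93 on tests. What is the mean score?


Add the scores:
78 + 85 + 71 + 93 = 327
Divide by the number of tests:
327 / 4 = 81.75

81.75


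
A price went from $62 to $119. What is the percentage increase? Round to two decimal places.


Find the absolute change:
|119 - 62| = 57
Divide by original and multiply by 100:
57 / 62 x 100 = 91.9354...% ≈ 91.94%

91.94%


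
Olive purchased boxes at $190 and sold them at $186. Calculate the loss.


Selling price = $186
Cost price = $190
Loss = cost price - selling price:
Loss = $190 - $186 = $4

$4


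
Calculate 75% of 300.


Convert percentage to decimal:
75% = 0.75
Multiply:
300 x 0.75 = 225

225


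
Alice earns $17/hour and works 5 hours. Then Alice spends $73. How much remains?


Calculate earnings:
5 x $17 = $85
Subtract spending:
$85 - $73 = $12

$12


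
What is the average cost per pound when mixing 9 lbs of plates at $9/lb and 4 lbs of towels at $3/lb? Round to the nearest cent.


Cost of plates:
9 x $9 = $81
Cost of towels:
4 x $3 = $12
Total cost: $81 + $12 = $93
Total weight: 13 lbs
Average: $93 / 13 = $7.1538... ≈ $7.15/lb

$7.15/lb


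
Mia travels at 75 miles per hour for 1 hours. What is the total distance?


Use the formula: distance = speed x time
Speed = 75 mph, Time = 1 hours
75 x 1 = 75 miles

75 miles


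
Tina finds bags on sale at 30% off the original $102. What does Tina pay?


Calculate the discount amount:
30% of $102 = $30.60
Subtract from original:
$102 - $30.60 = $71.40

$71.40


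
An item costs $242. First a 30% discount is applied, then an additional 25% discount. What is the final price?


First discount:
30% of $242 = $72.60
Price after first discount:
$242 - $72.60 = $169.40
Second discount:
25% of $169.40 = $42.35
Final price:
$169.40 - $42.35 = $127.05

$127.05


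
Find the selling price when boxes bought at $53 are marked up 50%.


Calculate the markup amount:
50% of $53 = $26.50
Add to cost:
$53 + $26.50 = $79.50

$79.50


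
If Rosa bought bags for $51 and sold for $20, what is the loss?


Selling price = $20
Cost price = $51
Loss = cost price - selling price:
Loss = $51 - $20 = $31

$31


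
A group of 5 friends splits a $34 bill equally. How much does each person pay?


Total bill: $34
Number of people: 5
Each pays: $34 / 5 = $6.80

$6.80


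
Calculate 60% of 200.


Convert percentage to decimal:
60% = 0.6
Multiply:
200 x 0.6 = 120

120


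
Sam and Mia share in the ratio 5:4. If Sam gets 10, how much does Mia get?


Find the multiplier:
10 / 5 = 2
Apply to Mia's share:
4 x 2 = 8

8


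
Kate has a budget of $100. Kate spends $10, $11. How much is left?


Add up expenses:
$10 + $11 = $21
Subtract from budget:
$100 - $21 = $79

$79


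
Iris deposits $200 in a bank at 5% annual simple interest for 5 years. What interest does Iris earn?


Use the formula I = P x R x T / 100
P x R x T = 200 x 5 x 5 = 5000
I = 5000 / 100 = $50

$50


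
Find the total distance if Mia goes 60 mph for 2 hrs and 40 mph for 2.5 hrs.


Leg 1 distance:
60 x 2 = 120 miles
Leg 2 distance:
40 x 2.5 = 100 miles
Total distance:
120 + 100 = 220 miles

220 miles


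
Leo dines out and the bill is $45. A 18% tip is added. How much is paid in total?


Calculate the tip:
18% of $45 = $8.10
Add tip to meal cost:
$45 + $8.10 = $53.10

$53.10


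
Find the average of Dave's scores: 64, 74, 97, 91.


Add the scores:
64 + 74 + 97 + 91 = 326
Divide by the number of tests:
326 / 4 = 81.5

81.5


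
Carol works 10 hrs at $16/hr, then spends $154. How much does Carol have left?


Calculate earnings:
10 x $16 = $160
Subtract spending:
$160 - $154 = $6

$6


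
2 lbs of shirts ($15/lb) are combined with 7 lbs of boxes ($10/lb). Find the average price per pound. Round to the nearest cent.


Cost of shirts:
2 x $15 = $30
Cost of boxes:
7 x $10 = $70
Total cost: $30 + $70 = $100
Total weight: 9 lbs
Average: $100 / 9 = $11.1111... ≈ $11.11/lb

$11.11/lb


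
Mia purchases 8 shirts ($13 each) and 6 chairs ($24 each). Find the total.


Cost of shirts:
8 x $13 = $104
Cost of chairs:
6 x $24 = $144
Add both:
$104 + $144 = $248

$248


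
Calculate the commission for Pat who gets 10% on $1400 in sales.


Convert rate to decimal:
10% = 0.1
Multiply by sales:
$1400 x 0.1 = $140

$140


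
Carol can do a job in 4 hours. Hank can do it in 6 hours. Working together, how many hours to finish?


Carol's rate: 1/4 of the job per hour
Hank's rate: 1/6 of the job per hour
Combined rate: 1/4 + 1/6 = 5/12 per hour
Time = 1 / (5/12) = 12/5 = 2.4 hours

2.4 hours


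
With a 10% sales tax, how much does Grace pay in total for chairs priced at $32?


Calculate the tax:
10% of $32 = $3.20
Add tax to price:
$32 + $3.20 = $35.20

$35.20


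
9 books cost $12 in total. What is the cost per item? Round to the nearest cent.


Total cost: $12
Number of items: 9
Unit price: $12 / 9 = $1.3333... ≈ $1.33

$1.33


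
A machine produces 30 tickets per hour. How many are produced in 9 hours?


Production rate: 30 tickets per hour
Time: 9 hours
Total: 30 x 9 = 270 tickets

270 tickets


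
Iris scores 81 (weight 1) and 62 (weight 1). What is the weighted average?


Weighted sum:
1 x 81 + 1 x 62 = 143
Total weight:
1 + 1 = 2
Weighted average:
143 / 2 = 71.5

71.5


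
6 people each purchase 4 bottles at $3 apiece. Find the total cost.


Cost per person:
4 x $3 = $12
Group total:
6 x $12 = $72

$72


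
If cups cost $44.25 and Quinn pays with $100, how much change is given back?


Start with the amount paid:
$100
Subtract the price:
$100 - $44.25 = $55.75

$55.75


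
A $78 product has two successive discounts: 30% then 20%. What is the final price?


First discount:
30% of $78 = $23.40
Price after first discount:
$78 - $23.40 = $54.60
Second discount:
20% of $54.60 = $10.92
Final price:
$54.60 - $10.92 = $43.68

$43.68


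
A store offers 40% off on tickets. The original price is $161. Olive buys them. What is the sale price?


Calculate the discount amount:
40% of $161 = $64.40
Subtract from original:
$161 - $64.40 = $96.60

$96.60


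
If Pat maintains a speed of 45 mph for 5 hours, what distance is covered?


Use the formula: distance = speed x time
Speed = 45 mph, Time = 5 hours
45 x 5 = 225 miles

225 miles


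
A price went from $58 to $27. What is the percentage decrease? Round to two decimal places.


Find the absolute change:
|27 - 58| = 31
Divide by original and multiply by 100:
31 / 58 x 100 = 53.4482...% ≈ 53.45%

53.45%


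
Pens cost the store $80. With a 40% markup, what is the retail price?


Calculate the markup amount:
40% of $80 = $32
Add to cost:
$80 + $32 = $112

$112


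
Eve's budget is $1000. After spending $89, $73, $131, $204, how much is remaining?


Add up expenses:
$89 + $73 + $131 + $204 = $497
Subtract from budget:
$1000 - $497 = $503

$503


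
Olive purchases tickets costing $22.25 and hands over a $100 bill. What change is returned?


Start with the amount paid:
$100
Subtract the price:
$100 - $22.25 = $77.75

$77.75


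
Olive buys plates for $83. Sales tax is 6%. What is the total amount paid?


Calculate the tax:
6% of $83 = $4.98
Add tax to price:
$83 + $4.98 = $87.98

$87.98


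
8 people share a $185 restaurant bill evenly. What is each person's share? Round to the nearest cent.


Total bill: $185
Number of people: 8
Each pays: $185 / 8 = $23.125 ≈ $23.13

$23.13


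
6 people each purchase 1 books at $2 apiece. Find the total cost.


Cost per person:
1 x $2 = $2
Group total:
6 x $2 = $12

$12


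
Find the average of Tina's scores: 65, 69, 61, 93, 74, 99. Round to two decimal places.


Add the scores:
65 + 69 + 61 + 93 + 74 + 99 = 461
Divide by the number of tests:
461 / 6 = 76.8333... ≈ 76.83

76.83


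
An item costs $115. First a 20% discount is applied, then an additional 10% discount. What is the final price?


First discount:
20% of $115 = $23
Price after first discount:
$115 - $23 = $92
Second discount:
10% of $92 = $9.20
Final price:
$92 - $9.20 = $82.80

$82.80


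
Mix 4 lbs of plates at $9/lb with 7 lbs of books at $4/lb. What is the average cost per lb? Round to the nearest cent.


Cost of plates:
4 x $9 = $36
Cost of books:
7 x $4 = $28
Total cost: $36 + $28 = $64
Total weight: 11 lbs
Average: $64 / 11 = $5.8181... ≈ $5.82/lb

$5.82/lb


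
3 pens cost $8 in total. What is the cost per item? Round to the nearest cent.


Total cost: $8
Number of items: 3
Unit price: $8 / 3 = $2.6666... ≈ $2.67

$2.67


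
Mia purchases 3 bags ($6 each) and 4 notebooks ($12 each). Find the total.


Cost of bags:
3 x $6 = $18
Cost of notebooks:
4 x $12 = $48
Add both:
$18 + $48 = $66

$66


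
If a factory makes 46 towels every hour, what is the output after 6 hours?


Production rate: 46 towels per hour
Time: 6 hours
Total: 46 x 6 = 276 towels

276 towels


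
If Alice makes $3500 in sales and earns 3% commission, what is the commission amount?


Convert rate to decimal:
3% = 0.03
Multiply by sales:
$3500 x 0.03 = $105

$105


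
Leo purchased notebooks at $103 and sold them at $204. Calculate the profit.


Selling price = $204
Cost price = $103
Profit = selling price - cost price:
Profit = $204 - $103 = $101

$101


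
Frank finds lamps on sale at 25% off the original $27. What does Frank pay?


Calculate the discount amount:
25% of $27 = $6.75
Subtract from original:
$27 - $6.75 = $20.25

$20.25


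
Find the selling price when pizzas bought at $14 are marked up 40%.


Calculate the markup amount:
40% of $14 = $5.60
Add to cost:
$14 + $5.60 = $19.60

$19.60


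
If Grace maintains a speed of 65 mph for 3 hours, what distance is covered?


Use the formula: distance = speed x time
Speed = 65 mph, Time = 3 hours
65 x 3 = 195 miles

195 miles


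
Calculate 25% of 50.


Convert percentage to decimal:
25% = 0.25
Multiply:
50 x 0.25 = 12.5

12.5


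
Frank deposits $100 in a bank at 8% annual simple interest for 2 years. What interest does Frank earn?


Use the formula I = P x R x T / 100
P x R x T = 100 x 8 x 2 = 1600
I = 1600 / 100 = $16

$16


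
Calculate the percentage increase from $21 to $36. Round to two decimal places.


Find the absolute change:
|36 - 21| = 15
Divide by original and multiply by 100:
15 / 21 x 100 = 71.4285...% ≈ 71.43%

71.43%


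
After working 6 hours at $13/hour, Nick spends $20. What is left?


Calculate earnings:
6 x $13 = $78
Subtract spending:
$78 - $20 = $58

$58


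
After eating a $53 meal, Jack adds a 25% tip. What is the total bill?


Calculate the tip:
25% of $53 = $13.25
Add tip to meal cost:
$53 + $13.25 = $66.25

$66.25


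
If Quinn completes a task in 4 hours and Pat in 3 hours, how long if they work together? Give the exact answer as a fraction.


Quinn's rate: 1/4 of the job per hour
Pat's rate: 1/3 of the job per hour
Combined rate: 1/4 + 1/3 = 7/12 per hour
Time = 1 / (7/12) = 12/7 hours (≈ 1.71 hours)

12/7 hours


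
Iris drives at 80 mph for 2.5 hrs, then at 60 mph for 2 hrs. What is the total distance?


Leg 1 distance:
80 x 2.5 = 200 miles
Leg 2 distance:
60 x 2 = 120 miles
Total distance:
200 + 120 = 320 miles

320 miles


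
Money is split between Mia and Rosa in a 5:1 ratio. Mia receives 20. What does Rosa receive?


Find the multiplier:
20 / 5 = 4
Apply to Rosa's share:
1 x 4 = 4

4


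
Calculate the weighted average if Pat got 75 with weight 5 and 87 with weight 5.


Weighted sum:
5 x 75 + 5 x 87 = 810
Total weight:
5 + 5 = 10
Weighted average:
810 / 10 = 81

81


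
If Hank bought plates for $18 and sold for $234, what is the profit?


Selling price = $234
Cost price = $18
Profit = selling price - cost price:
Profit = $234 - $18 = $216

$216


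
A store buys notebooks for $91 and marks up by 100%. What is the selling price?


Calculate the markup amount:
100% of $91 = $91
Add to cost:
$91 + $91 = $182

$182


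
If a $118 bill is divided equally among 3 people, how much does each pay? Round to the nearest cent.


Total bill: $118
Number of people: 3
Each pays: $118 / 3 = $39.3333... ≈ $39.33

$39.33


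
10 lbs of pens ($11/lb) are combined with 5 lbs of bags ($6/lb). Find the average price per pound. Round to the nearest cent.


Cost of pens:
10 x $11 = $110
Cost of bags:
5 x $6 = $30
Total cost: $110 + $30 = $140
Total weight: 15 lbs
Average: $140 / 15 = $9.3333... ≈ $9.33/lb

$9.33/lb


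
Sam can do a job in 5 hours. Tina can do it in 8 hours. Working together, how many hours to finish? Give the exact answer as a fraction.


Sam's rate: 1/5 of the job per hour
Tina's rate: 1/8 of the job per hour
Combined rate: 1/5 + 1/8 = 13/40 per hour
Time = 1 / (13/40) = 40/13 hours (≈ 3.08 hours)

40/13 hours


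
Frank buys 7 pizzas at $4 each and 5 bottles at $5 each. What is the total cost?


Cost of pizzas:
7 x $4 = $28
Cost of bottles:
5 x $5 = $25
Add both:
$28 + $25 = $53

$53


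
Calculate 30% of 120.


Convert percentage to decimal:
30% = 0.3
Multiply:
120 x 0.3 = 36

36


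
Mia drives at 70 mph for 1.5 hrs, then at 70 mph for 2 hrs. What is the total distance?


Leg 1 distance:
70 x 1.5 = 105 miles
Leg 2 distance:
70 x 2 = 140 miles
Total distance:
105 + 140 = 245 miles

245 miles


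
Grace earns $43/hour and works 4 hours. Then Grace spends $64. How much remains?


Calculate earnings:
4 x $43 = $172
Subtract spending:
$172 - $64 = $108

$108


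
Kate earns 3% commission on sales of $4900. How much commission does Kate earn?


Convert rate to decimal:
3% = 0.03
Multiply by sales:
$4900 x 0.03 = $147

$147


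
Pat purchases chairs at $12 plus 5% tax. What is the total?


Calculate the tax:
5% of $12 = $0.60
Add tax to price:
$12 + $0.60 = $12.60

$12.60


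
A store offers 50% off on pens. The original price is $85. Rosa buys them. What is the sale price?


Calculate the discount amount:
50% of $85 = $42.50
Subtract from original:
$85 - $42.50 = $42.50

$42.50


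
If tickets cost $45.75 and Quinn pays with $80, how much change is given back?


Start with the amount paid:
$80
Subtract the price:
$80 - $45.75 = $34.25

$34.25


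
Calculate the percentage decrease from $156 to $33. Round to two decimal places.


Find the absolute change:
|33 - 156| = 123
Divide by original and multiply by 100:
123 / 156 x 100 = 78.8461...% ≈ 78.85%

78.85%


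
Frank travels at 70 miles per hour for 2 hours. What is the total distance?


Use the formula: distance = speed x time
Speed = 70 mph, Time = 2 hours
70 x 2 = 140 miles

140 miles


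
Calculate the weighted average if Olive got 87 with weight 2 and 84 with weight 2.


Weighted sum:
2 x 87 + 2 x 84 = 342
Total weight:
2 + 2 = 4
Weighted average:
342 / 4 = 85.5

85.5


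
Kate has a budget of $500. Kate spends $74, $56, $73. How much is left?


Add up expenses:
$74 + $56 + $73 = $203
Subtract from budget:
$500 - $203 = $297

$297


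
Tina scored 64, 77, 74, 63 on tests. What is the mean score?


Add the scores:
64 + 77 + 74 + 63 = 278
Divide by the number of tests:
278 / 4 = 69.5

69.5


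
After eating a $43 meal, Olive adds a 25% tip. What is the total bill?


Calculate the tip:
25% of $43 = $10.75
Add tip to meal cost:
$43 + $10.75 = $53.75

$53.75


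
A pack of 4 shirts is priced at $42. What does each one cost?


Total cost: $42
Number of items: 4
Unit price: $42 / 4 = $10.50

$10.50


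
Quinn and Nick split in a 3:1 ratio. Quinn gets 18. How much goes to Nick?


Find the multiplier:
18 / 3 = 6
Apply to Nick's share:
1 x 6 = 6

6


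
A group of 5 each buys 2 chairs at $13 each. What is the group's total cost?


Cost per person:
2 x $13 = $26
Group total:
5 x $26 = $130

$130


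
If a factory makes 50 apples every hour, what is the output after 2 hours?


Production rate: 50 apples per hour
Time: 2 hours
Total: 50 x 2 = 100 apples

100 apples


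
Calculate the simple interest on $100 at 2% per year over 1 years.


Use the formula I = P x R x T / 100
P x R x T = 100 x 2 x 1 = 200
I = 200 / 100 = $2

$2


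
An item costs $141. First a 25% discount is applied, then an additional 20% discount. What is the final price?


First discount:
25% of $141 = $35.25
Price after first discount:
$141 - $35.25 = $105.75
Second discount:
20% of $105.75 = $21.15
Final price:
$105.75 - $21.15 = $84.60

$84.60


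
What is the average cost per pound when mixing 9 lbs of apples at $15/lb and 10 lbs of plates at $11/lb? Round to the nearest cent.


Cost of apples:
9 x $15 = $135
Cost of plates:
10 x $11 = $110
Total cost: $135 + $110 = $245
Total weight: 19 lbs
Average: $245 / 19 = $12.8947... ≈ $12.89/lb

$12.89/lb


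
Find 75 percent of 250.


Convert percentage to decimal:
75% = 0.75
Multiply:
250 x 0.75 = 187.5

187.5


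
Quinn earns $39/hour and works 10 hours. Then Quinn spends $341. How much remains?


Calculate earnings:
10 x $39 = $390
Subtract spending:
$390 - $341 = $49

$49


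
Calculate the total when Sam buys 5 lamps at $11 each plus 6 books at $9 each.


Cost of lamps:
5 x $11 = $55
Cost of books:
6 x $9 = $54
Add both:
$55 + $54 = $109

$109


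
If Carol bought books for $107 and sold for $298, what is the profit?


Selling price = $298
Cost price = $107
Profit = selling price - cost price:
Profit = $298 - $107 = $191

$191


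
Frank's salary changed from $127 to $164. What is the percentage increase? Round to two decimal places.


Find the absolute change:
|164 - 127| = 37
Divide by original and multiply by 100:
37 / 127 x 100 = 29.1338...% ≈ 29.13%

29.13%


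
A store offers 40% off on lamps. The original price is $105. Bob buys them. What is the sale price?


Calculate the discount amount:
40% of $105 = $42
Subtract from original:
$105 - $42 = $63

$63


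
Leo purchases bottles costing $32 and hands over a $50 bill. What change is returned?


Start with the amount paid:
$50
Subtract the price:
$50 - $32 = $18

$18


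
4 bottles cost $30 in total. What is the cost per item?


Total cost: $30
Number of items: 4
Unit price: $30 / 4 = $7.50

$7.50


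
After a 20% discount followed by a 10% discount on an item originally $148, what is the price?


First discount:
20% of $148 = $29.60
Price after first discount:
$148 - $29.60 = $118.40
Second discount:
10% of $118.40 = $11.84
Final price:
$118.40 - $11.84 = $106.56

$106.56


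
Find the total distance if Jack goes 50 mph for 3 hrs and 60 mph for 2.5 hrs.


Leg 1 distance:
50 x 3 = 150 miles
Leg 2 distance:
60 x 2.5 = 150 miles
Total distance:
150 + 150 = 300 miles

300 miles


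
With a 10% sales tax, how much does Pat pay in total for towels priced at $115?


Calculate the tax:
10% of $115 = $11.50
Add tax to price:
$115 + $11.50 = $126.50

$126.50


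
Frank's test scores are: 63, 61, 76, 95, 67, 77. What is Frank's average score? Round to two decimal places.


Add the scores:
63 + 61 + 76 + 95 + 67 + 77 = 439
Divide by the number of tests:
439 / 6 = 73.1666... ≈ 73.17

73.17


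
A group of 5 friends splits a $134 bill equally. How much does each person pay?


Total bill: $134
Number of people: 5
Each pays: $134 / 5 = $26.80

$26.80


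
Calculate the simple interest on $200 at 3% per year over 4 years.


Use the formula I = P x R x T / 100
P x R x T = 200 x 3 x 4 = 2400
I = 2400 / 100 = $24

$24


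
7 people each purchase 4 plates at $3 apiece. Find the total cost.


Cost per person:
4 x $3 = $12
Group total:
7 x $12 = $84

$84


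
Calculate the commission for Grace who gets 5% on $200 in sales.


Convert rate to decimal:
5% = 0.05
Multiply by sales:
$200 x 0.05 = $10

$10


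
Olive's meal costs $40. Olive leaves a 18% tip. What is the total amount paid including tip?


Calculate the tip:
18% of $40 = $7.20
Add tip to meal cost:
$40 + $7.20 = $47.20

$47.20


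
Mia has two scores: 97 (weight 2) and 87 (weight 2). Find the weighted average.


Weighted sum:
2 x 97 + 2 x 87 = 368
Total weight:
2 + 2 = 4
Weighted average:
368 / 4 = 92

92


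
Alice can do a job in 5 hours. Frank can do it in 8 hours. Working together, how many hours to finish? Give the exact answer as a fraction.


Alice's rate: 1/5 of the job per hour
Frank's rate: 1/8 of the job per hour
Combined rate: 1/5 + 1/8 = 13/40 per hour
Time = 1 / (13/40) = 40/13 hours (≈ 3.08 hours)

40/13 hours


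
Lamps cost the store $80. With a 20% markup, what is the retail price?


Calculate the markup amount:
20% of $80 = $16
Add to cost:
$80 + $16 = $96

$96


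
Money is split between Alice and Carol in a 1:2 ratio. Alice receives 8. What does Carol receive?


Find the multiplier:
8 / 1 = 8
Apply to Carol's share:
2 x 8 = 16

16


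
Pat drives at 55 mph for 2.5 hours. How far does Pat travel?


Use the formula: distance = speed x time
Speed = 55 mph, Time = 2.5 hours
55 x 2.5 = 137.5 miles

137.5 miles


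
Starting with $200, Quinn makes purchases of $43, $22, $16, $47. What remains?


Add up expenses:
$43 + $22 + $16 + $47 = $128
Subtract from budget:
$200 - $128 = $72

$72


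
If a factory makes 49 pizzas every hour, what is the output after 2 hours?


Production rate: 49 pizzas per hour
Time: 2 hours
Total: 49 x 2 = 98 pizzas

98 pizzas


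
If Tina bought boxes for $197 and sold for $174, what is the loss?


Selling price = $174
Cost price = $197
Loss = cost price - selling price:
Loss = $197 - $174 = $23

$23


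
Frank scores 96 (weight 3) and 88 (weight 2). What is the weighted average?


Weighted sum:
3 x 96 + 2 x 88 = 464
Total weight:
3 + 2 = 5
Weighted average:
464 / 5 = 92.8

92.8


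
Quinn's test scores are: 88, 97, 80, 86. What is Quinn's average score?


Add the scores:
88 + 97 + 80 + 86 = 351
Divide by the number of tests:
351 / 4 = 87.75

87.75


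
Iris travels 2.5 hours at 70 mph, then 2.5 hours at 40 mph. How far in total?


Leg 1 distance:
70 x 2.5 = 175 miles
Leg 2 distance:
40 x 2.5 = 100 miles
Total distance:
175 + 100 = 275 miles

275 miles


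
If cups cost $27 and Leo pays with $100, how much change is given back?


Start with the amount paid:
$100
Subtract the price:
$100 - $27 = $73

$73


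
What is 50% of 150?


Convert percentage to decimal:
50% = 0.5
Multiply:
150 x 0.5 = 75

75


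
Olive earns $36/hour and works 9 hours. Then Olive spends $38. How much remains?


Calculate earnings:
9 x $36 = $324
Subtract spending:
$324 - $38 = $286

$286


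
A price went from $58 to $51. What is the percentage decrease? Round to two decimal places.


Find the absolute change:
|51 - 58| = 7
Divide by original and multiply by 100:
7 / 58 x 100 = 12.0689...% ≈ 12.07%

12.07%


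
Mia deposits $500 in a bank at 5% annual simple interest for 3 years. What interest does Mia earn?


Use the formula I = P x R x T / 100
P x R x T = 500 x 5 x 3 = 7500
I = 7500 / 100 = $75

$75


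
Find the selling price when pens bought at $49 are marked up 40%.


Calculate the markup amount:
40% of $49 = $19.60
Add to cost:
$49 + $19.60 = $68.60

$68.60


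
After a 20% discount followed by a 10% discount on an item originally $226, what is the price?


First discount:
20% of $226 = $45.20
Price after first discount:
$226 - $45.20 = $180.80
Second discount:
10% of $180.80 = $18.08
Final price:
$180.80 - $18.08 = $162.72

$162.72


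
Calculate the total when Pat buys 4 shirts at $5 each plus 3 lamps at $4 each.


Cost of shirts:
4 x $5 = $20
Cost of lamps:
3 x $4 = $12
Add both:
$20 + $12 = $32

$32


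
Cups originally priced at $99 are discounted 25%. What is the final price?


Calculate the discount amount:
25% of $99 = $24.75
Subtract from original:
$99 - $24.75 = $74.25

$74.25


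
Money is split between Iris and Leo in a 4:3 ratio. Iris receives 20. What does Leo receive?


Find the multiplier:
20 / 4 = 5
Apply to Leo's share:
3 x 5 = 15

15


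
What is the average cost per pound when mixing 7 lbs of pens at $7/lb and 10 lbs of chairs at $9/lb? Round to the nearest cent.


Cost of pens:
7 x $7 = $49
Cost of chairs:
10 x $9 = $90
Total cost: $49 + $90 = $139
Total weight: 17 lbs
Average: $139 / 17 = $8.1764... ≈ $8.18/lb

$8.18/lb


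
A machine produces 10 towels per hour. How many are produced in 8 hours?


Production rate: 10 towels per hour
Time: 8 hours
Total: 10 x 8 = 80 towels

80 towels


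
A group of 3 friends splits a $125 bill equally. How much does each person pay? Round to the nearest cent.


Total bill: $125
Number of people: 3
Each pays: $125 / 3 = $41.6666... ≈ $41.67

$41.67


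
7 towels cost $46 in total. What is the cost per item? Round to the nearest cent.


Total cost: $46
Number of items: 7
Unit price: $46 / 7 = $6.5714... ≈ $6.57

$6.57


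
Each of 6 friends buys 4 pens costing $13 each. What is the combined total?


Cost per person:
4 x $13 = $52
Group total:
6 x $52 = $312

$312


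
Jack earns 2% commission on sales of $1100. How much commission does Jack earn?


Convert rate to decimal:
2% = 0.02
Multiply by sales:
$1100 x 0.02 = $22

$22


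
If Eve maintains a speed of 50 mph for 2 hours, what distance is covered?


Use the formula: distance = speed x time
Speed = 50 mph, Time = 2 hours
50 x 2 = 100 miles

100 miles


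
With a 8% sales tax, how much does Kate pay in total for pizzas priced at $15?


Calculate the tax:
8% of $15 = $1.20
Add tax to price:
$15 + $1.20 = $16.20

$16.20


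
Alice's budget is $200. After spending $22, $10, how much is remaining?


Add up expenses:
$22 + $10 = $32
Subtract from budget:
$200 - $32 = $168

$168


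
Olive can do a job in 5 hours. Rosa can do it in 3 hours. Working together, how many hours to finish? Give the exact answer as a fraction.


Olive's rate: 1/5 of the job per hour
Rosa's rate: 1/3 of the job per hour
Combined rate: 1/5 + 1/3 = 8/15 per hour
Time = 1 / (8/15) = 15/8 hours (≈ 1.88 hours)

15/8 hours


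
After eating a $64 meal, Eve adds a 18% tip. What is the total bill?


Calculate the tip:
18% of $64 = $11.52
Add tip to meal cost:
$64 + $11.52 = $75.52

$75.52


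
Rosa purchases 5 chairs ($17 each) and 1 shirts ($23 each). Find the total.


Cost of chairs:
5 x $17 = $85
Cost of shirts:
1 x $23 = $23
Add both:
$85 + $23 = $108

$108


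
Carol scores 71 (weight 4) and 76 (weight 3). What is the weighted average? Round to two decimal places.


Weighted sum:
4 x 71 + 3 x 76 = 512
Total weight:
4 + 3 = 7
Weighted average:
512 / 7 = 73.1428... ≈ 73.14

73.14


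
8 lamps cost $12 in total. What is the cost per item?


Total cost: $12
Number of items: 8
Unit price: $12 / 8 = $1.50

$1.50


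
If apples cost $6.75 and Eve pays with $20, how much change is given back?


Start with the amount paid:
$20
Subtract the price:
$20 - $6.75 = $13.25

$13.25


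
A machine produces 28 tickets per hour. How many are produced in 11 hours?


Production rate: 28 tickets per hour
Time: 11 hours
Total: 28 x 11 = 308 tickets

308 tickets


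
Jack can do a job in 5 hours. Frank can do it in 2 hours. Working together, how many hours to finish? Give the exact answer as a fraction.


Jack's rate: 1/5 of the job per hour
Frank's rate: 1/2 of the job per hour
Combined rate: 1/5 + 1/2 = 7/10 per hour
Time = 1 / (7/10) = 10/7 hours (≈ 1.43 hours)

10/7 hours


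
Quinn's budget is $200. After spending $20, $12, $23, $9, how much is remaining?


Add up expenses:
$20 + $12 + $23 + $9 = $64
Subtract from budget:
$200 - $64 = $136

$136


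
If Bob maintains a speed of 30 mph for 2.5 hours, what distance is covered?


Use the formula: distance = speed x time
Speed = 30 mph, Time = 2.5 hours
30 x 2.5 = 75 miles

75 miles


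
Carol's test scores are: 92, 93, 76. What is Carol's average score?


Add the scores:
92 + 93 + 76 = 261
Divide by the number of tests:
261 / 3 = 87

87


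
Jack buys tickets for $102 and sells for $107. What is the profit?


Selling price = $107
Cost price = $102
Profit = selling price - cost price:
Profit = $107 - $102 = $5

$5


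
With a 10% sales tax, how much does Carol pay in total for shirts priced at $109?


Calculate the tax:
10% of $109 = $10.90
Add tax to price:
$109 + $10.90 = $119.90

$119.90


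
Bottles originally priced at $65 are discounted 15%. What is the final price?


Calculate the discount amount:
15% of $65 = $9.75
Subtract from original:
$65 - $9.75 = $55.25

$55.25


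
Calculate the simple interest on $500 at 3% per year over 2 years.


Use the formula I = P x R x T / 100
P x R x T = 500 x 3 x 2 = 3000
I = 3000 / 100 = $30

$30


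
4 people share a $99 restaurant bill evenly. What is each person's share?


Total bill: $99
Number of people: 4
Each pays: $99 / 4 = $24.75

$24.75


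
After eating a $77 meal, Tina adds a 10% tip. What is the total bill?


Calculate the tip:
10% of $77 = $7.70
Add tip to meal cost:
$77 + $7.70 = $84.70

$84.70


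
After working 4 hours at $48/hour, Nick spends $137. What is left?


Calculate earnings:
4 x $48 = $192
Subtract spending:
$192 - $137 = $55

$55


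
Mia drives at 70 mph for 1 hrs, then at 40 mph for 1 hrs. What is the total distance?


Leg 1 distance:
70 x 1 = 70 miles
Leg 2 distance:
40 x 1 = 40 miles
Total distance:
70 + 40 = 110 miles

110 miles


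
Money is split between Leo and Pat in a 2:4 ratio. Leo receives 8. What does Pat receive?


Find the multiplier:
8 / 2 = 4
Apply to Pat's share:
4 x 4 = 16

16


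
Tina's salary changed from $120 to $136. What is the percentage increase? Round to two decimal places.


Find the absolute change:
|136 - 120| = 16
Divide by original and multiply by 100:
16 / 120 x 100 = 13.3333...% ≈ 13.33%

13.33%


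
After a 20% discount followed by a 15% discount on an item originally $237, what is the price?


First discount:
20% of $237 = $47.40
Price after first discount:
$237 - $47.40 = $189.60
Second discount:
15% of $189.60 = $28.44
Final price:
$189.60 - $28.44 = $161.16

$161.16


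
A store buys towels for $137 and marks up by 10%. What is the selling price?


Calculate the markup amount:
10% of $137 = $13.70
Add to cost:
$137 + $13.70 = $150.70

$150.70


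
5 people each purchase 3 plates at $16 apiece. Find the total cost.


Cost per person:
3 x $16 = $48
Group total:
5 x $48 = $240

$240


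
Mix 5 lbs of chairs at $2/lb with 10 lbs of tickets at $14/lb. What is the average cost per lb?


Cost of chairs:
5 x $2 = $10
Cost of tickets:
10 x $14 = $140
Total cost: $10 + $140 = $150
Total weight: 15 lbs
Average: $150 / 15 = $10/lb

$10/lb


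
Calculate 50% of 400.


Convert percentage to decimal:
50% = 0.5
Multiply:
400 x 0.5 = 200

200


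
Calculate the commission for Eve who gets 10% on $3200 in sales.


Convert rate to decimal:
10% = 0.1
Multiply by sales:
$3200 x 0.1 = $320

$320


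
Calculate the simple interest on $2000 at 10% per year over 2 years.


Use the formula I = P x R x T / 100
P x R x T = 2000 x 10 x 2 = 40000
I = 40000 / 100 = $400

$400


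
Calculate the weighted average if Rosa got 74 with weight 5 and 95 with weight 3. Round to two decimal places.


Weighted sum:
5 x 74 + 3 x 95 = 655
Total weight:
5 + 3 = 8
Weighted average:
655 / 8 = 81.875 ≈ 81.88

81.88


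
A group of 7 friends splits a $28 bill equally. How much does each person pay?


Total bill: $28
Number of people: 7
Each pays: $28 / 7 = $4

$4


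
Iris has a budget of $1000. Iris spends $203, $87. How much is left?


Add up expenses:
$203 + $87 = $290
Subtract from budget:
$1000 - $290 = $710

$710


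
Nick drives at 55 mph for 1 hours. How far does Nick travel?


Use the formula: distance = speed x time
Speed = 55 mph, Time = 1 hours
55 x 1 = 55 miles

55 miles


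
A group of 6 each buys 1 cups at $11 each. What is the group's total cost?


Cost per person:
1 x $11 = $11
Group total:
6 x $11 = $66

$66


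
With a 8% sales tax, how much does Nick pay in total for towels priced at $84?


Calculate the tax:
8% of $84 = $6.72
Add tax to price:
$84 + $6.72 = $90.72

$90.72


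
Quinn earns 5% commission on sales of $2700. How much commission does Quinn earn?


Convert rate to decimal:
5% = 0.05
Multiply by sales:
$2700 x 0.05 = $135

$135


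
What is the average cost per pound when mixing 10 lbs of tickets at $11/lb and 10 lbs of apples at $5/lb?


Cost of tickets:
10 x $11 = $110
Cost of apples:
10 x $5 = $50
Total cost: $110 + $50 = $160
Total weight: 20 lbs
Average: $160 / 20 = $8/lb

$8/lb


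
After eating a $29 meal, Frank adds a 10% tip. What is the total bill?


Calculate the tip:
10% of $29 = $2.90
Add tip to meal cost:
$29 + $2.90 = $31.90

$31.90


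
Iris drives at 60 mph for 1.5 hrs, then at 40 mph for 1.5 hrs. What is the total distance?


Leg 1 distance:
60 x 1.5 = 90 miles
Leg 2 distance:
40 x 1.5 = 60 miles
Total distance:
90 + 60 = 150 miles

150 miles


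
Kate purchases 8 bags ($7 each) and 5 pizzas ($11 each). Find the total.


Cost of bags:
8 x $7 = $56
Cost of pizzas:
5 x $11 = $55
Add both:
$56 + $55 = $111

$111


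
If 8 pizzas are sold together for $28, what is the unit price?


Total cost: $28
Number of items: 8
Unit price: $28 / 8 = $3.50

$3.50


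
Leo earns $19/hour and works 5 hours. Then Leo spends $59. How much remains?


Calculate earnings:
5 x $19 = $95
Subtract spending:
$95 - $59 = $36

$36


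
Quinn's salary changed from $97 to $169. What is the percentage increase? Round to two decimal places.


Find the absolute change:
|169 - 97| = 72
Divide by original and multiply by 100:
72 / 97 x 100 = 74.2268...% ≈ 74.23%

74.23%


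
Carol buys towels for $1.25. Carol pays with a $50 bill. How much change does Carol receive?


Start with the amount paid:
$50
Subtract the price:
$50 - $1.25 = $48.75

$48.75


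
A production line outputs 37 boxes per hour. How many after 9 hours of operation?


Production rate: 37 boxes per hour
Time: 9 hours
Total: 37 x 9 = 333 boxes

333 boxes


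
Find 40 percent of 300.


Convert percentage to decimal:
40% = 0.4
Multiply:
300 x 0.4 = 120

120


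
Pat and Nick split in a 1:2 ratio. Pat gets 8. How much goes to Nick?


Find the multiplier:
8 / 1 = 8
Apply to Nick's share:
2 x 8 = 16

16


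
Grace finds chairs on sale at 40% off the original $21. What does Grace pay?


Calculate the discount amount:
40% of $21 = $8.40
Subtract from original:
$21 - $8.40 = $12.60

$12.60


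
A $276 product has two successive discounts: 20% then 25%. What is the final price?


First discount:
20% of $276 = $55.20
Price after first discount:
$276 - $55.20 = $220.80
Second discount:
25% of $220.80 = $55.20
Final price:
$220.80 - $55.20 = $165.60

$165.60


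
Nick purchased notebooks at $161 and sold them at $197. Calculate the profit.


Selling price = $197
Cost price = $161
Profit = selling price - cost price:
Profit = $197 - $161 = $36

$36


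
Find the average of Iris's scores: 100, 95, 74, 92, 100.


Add the scores:
100 + 95 + 74 + 92 + 100 = 461
Divide by the number of tests:
461 / 5 = 92.2

92.2


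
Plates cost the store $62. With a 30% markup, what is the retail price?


Calculate the markup amount:
30% of $62 = $18.60
Add to cost:
$62 + $18.60 = $80.60

$80.60


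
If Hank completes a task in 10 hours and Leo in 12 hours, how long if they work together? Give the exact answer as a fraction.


Hank's rate: 1/10 of the job per hour
Leo's rate: 1/12 of the job per hour
Combined rate: 1/10 + 1/12 = 11/60 per hour
Time = 1 / (11/60) = 60/11 hours (≈ 5.45 hours)

60/11 hours


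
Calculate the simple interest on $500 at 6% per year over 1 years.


Use the formula I = P x R x T / 100
P x R x T = 500 x 6 x 1 = 3000
I = 3000 / 100 = $30

$30


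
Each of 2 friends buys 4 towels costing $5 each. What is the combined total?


Cost per person:
4 x $5 = $20
Group total:
2 x $20 = $40

$40


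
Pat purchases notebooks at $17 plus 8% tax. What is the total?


Calculate the tax:
8% of $17 = $1.36
Add tax to price:
$17 + $1.36 = $18.36

$18.36


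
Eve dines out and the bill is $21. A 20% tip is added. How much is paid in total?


Calculate the tip:
20% of $21 = $4.20
Add tip to meal cost:
$21 + $4.20 = $25.20

$25.20


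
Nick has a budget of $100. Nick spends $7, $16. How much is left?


Add up expenses:
$7 + $16 = $23
Subtract from budget:
$100 - $23 = $77

$77


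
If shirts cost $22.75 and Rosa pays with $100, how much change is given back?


Start with the amount paid:
$100
Subtract the price:
$100 - $22.75 = $77.25

$77.25


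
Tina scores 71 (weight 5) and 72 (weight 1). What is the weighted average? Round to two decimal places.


Weighted sum:
5 x 71 + 1 x 72 = 427
Total weight:
5 + 1 = 6
Weighted average:
427 / 6 = 71.1666... ≈ 71.17

71.17


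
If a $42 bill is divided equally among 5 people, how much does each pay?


Total bill: $42
Number of people: 5
Each pays: $42 / 5 = $8.40

$8.40


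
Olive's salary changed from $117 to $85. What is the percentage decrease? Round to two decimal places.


Find the absolute change:
|85 - 117| = 32
Divide by original and multiply by 100:
32 / 117 x 100 = 27.3504...% ≈ 27.35%

27.35%


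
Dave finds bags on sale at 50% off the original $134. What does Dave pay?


Calculate the discount amount:
50% of $134 = $67
Subtract from original:
$134 - $67 = $67

$67


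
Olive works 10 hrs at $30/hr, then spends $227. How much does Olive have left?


Calculate earnings:
10 x $30 = $300
Subtract spending:
$300 - $227 = $73

$73


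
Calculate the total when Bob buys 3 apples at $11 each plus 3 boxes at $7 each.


Cost of apples:
3 x $11 = $33
Cost of boxes:
3 x $7 = $21
Add both:
$33 + $21 = $54

$54


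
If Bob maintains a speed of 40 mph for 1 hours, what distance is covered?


Use the formula: distance = speed x time
Speed = 40 mph, Time = 1 hours
40 x 1 = 40 miles

40 miles


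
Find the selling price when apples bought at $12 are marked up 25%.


Calculate the markup amount:
25% of $12 = $3
Add to cost:
$12 + $3 = $15

$15


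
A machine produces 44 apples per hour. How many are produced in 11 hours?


Production rate: 44 apples per hour
Time: 11 hours
Total: 44 x 11 = 484 apples

484 apples


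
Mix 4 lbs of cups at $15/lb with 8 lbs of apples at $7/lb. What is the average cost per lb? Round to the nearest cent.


Cost of cups:
4 x $15 = $60
Cost of apples:
8 x $7 = $56
Total cost: $60 + $56 = $116
Total weight: 12 lbs
Average: $116 / 12 = $9.6666... ≈ $9.67/lb

$9.67/lb


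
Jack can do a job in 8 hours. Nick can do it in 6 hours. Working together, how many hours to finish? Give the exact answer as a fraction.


Jack's rate: 1/8 of the job per hour
Nick's rate: 1/6 of the job per hour
Combined rate: 1/8 + 1/6 = 7/24 per hour
Time = 1 / (7/24) = 24/7 hours (≈ 3.43 hours)

24/7 hours
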